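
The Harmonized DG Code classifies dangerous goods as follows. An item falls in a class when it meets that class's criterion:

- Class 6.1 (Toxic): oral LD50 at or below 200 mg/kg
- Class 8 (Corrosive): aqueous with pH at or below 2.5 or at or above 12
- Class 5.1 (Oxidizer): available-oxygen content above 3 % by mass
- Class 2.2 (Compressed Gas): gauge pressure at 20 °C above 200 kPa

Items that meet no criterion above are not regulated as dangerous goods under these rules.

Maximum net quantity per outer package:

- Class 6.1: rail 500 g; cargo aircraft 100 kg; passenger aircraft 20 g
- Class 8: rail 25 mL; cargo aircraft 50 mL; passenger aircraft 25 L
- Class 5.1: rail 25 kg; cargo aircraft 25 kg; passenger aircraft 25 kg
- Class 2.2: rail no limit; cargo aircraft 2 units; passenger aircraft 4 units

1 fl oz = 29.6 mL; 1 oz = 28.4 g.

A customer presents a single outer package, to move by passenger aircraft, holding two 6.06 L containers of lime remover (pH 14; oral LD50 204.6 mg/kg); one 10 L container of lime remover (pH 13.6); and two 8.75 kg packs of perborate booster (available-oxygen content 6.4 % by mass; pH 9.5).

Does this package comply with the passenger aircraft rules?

Lime remover: pH 14 ≥ 12 → Class 8 (Corrosive).
With pH 13.6 (≥ 12), the lime remover falls in Class 8.
The perborate booster has available-oxygen content 6.4 % by mass, which is > 3 % by mass, so it is Class 5.1 (Oxidizer).
Total Class 8: (two 6.06 L containers = 12.12 L) + 10 L = 22.12 L.
22.12 L is within the passenger aircraft limit of 25 L for Class 8.
Class 5.1 quantity: two 8.75 kg packs = 17.5 kg.
That is within the Class 5.1 passenger aircraft limit of 25 kg.
Every hazard class is within its passenger aircraft limit and no segregation rule is violated.

Yes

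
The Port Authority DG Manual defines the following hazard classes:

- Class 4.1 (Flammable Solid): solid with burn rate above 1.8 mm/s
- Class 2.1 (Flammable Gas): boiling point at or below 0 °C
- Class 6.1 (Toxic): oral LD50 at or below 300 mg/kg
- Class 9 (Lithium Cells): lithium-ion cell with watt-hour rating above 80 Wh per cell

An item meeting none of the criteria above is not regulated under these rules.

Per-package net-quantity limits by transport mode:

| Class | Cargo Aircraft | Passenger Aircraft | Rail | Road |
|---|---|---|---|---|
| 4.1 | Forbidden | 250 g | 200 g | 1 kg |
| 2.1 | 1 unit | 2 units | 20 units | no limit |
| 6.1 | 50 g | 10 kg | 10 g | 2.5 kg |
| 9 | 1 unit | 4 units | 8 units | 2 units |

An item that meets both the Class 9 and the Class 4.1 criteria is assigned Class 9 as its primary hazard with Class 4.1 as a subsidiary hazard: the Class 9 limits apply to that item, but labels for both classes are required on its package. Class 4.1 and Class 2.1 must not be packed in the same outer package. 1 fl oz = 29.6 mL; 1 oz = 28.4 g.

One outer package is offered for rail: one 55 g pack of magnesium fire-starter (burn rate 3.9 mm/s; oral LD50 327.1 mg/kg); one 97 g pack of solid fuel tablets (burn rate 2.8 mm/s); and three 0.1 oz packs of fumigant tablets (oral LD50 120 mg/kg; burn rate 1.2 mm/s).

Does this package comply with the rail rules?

Burn rate 3.9 mm/s meets the Class 4.1 criterion (Flammable Solid), so the magnesium fire-starter is Class 4.1.
The solid fuel tablets have burn rate 2.8 mm/s, which is > 1.8 mm/s, so they are Class 4.1 (Flammable Solid).
Oral LD50 120 mg/kg meets the Class 6.1 criterion (Toxic), so the fumigant tablets are Class 6.1.
Total Class 4.1: 55 g + 97 g = 152 g.
That is within the Class 4.1 rail limit of 200 g.
Class 6.1 quantity: three 0.1 oz packs = 8.52 g.
That is within the Class 6.1 rail limit of 10 g.
The segregation rule (Class 4.1 with Class 2.1) does not apply to Class 4.1 with Class 6.1.
Every hazard class is within its rail limit and no segregation rule is violated.

Yes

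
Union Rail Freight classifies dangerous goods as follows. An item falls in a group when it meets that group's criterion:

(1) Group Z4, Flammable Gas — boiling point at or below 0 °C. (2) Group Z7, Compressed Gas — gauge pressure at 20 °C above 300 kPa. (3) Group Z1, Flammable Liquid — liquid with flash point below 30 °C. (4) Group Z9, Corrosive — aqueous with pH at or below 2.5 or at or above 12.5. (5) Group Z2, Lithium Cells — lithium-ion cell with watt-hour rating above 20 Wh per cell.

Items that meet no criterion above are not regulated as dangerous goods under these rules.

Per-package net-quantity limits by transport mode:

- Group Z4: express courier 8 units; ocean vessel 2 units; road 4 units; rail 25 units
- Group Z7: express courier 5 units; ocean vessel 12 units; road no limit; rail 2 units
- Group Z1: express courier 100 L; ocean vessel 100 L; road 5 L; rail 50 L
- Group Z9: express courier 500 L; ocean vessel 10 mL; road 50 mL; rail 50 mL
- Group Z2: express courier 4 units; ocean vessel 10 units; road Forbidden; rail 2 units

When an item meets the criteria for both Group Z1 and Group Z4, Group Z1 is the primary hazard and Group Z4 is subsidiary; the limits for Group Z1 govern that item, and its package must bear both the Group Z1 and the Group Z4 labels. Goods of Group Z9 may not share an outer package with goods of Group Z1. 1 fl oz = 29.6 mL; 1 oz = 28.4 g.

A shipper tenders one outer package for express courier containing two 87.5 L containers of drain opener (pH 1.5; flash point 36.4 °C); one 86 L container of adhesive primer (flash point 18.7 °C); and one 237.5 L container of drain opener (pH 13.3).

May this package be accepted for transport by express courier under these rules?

With pH 1.5 (≤ 2.5), the drain opener falls in Group Z9.
Flash point 18.7 °C meets the Group Z1 criterion (Flammable Liquid), so the adhesive primer is Group Z1.
The drain opener has pH 13.3, which is ≥ 12.5, so it is Group Z9 (Corrosive).
Group Z9 net quantity: (two 87.5 L containers = 175 L) + 237.5 L = 412.5 L.
That is within the Group Z9 express courier limit of 500 L.
Group Z1 quantity: 86 L.
That is within the Group Z1 express courier limit of 100 L.
Group Z9 and Group Z1 may not share an outer package.

No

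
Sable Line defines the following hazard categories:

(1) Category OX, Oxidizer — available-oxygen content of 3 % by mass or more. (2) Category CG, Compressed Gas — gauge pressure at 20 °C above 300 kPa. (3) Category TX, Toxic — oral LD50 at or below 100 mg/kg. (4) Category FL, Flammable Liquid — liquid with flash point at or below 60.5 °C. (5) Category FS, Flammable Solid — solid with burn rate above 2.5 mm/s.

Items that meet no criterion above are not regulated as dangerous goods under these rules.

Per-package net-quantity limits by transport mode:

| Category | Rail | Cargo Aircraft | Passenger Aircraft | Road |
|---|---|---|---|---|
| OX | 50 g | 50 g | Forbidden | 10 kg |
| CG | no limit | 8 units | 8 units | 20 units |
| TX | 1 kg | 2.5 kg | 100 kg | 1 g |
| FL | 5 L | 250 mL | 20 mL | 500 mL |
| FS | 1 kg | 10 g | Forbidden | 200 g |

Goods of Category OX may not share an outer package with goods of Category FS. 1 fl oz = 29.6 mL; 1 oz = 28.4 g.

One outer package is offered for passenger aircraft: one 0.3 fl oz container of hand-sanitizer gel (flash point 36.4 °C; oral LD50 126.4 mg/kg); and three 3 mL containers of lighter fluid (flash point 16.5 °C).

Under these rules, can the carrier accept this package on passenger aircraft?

Yes

Hand-sanitizer gel: flash point 36.4 °C ≤ 60.5 °C → Category FL (Flammable Liquid).
Lighter fluid: flash point 16.5 °C ≤ 60.5 °C → Category FL (Flammable Liquid).
Total Category FL: (one 0.3 fl oz container = 8.88 mL) + (three 3 mL containers = 9 mL) = 17.88 mL.
17.88 mL is within the passenger aircraft limit of 20 mL for Category FL.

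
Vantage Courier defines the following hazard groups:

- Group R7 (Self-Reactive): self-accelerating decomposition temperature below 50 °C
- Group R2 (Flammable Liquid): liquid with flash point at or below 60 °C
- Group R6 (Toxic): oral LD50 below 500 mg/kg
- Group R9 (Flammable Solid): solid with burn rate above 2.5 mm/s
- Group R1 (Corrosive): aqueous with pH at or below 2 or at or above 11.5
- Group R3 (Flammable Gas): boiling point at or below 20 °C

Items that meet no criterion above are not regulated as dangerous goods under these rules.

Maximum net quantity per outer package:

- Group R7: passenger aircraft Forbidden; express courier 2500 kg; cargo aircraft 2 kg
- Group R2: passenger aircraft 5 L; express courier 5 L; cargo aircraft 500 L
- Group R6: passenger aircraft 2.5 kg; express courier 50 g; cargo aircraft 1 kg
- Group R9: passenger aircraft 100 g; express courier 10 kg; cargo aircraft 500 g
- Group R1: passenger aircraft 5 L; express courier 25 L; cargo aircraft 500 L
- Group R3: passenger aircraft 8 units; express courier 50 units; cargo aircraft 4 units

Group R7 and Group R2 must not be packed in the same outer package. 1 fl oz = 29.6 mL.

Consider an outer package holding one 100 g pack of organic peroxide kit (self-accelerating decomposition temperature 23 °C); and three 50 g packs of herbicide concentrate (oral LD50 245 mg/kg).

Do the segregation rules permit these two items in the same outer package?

Yes

The organic peroxide kit has self-accelerating decomposition temperature 23 °C, which is < 50 °C, so it is Group R7 (Self-Reactive).
Oral LD50 245 mg/kg meets the Group R6 criterion (Toxic), so the herbicide concentrate is Group R6.
No segregation rule bars Group R7 with Group R6.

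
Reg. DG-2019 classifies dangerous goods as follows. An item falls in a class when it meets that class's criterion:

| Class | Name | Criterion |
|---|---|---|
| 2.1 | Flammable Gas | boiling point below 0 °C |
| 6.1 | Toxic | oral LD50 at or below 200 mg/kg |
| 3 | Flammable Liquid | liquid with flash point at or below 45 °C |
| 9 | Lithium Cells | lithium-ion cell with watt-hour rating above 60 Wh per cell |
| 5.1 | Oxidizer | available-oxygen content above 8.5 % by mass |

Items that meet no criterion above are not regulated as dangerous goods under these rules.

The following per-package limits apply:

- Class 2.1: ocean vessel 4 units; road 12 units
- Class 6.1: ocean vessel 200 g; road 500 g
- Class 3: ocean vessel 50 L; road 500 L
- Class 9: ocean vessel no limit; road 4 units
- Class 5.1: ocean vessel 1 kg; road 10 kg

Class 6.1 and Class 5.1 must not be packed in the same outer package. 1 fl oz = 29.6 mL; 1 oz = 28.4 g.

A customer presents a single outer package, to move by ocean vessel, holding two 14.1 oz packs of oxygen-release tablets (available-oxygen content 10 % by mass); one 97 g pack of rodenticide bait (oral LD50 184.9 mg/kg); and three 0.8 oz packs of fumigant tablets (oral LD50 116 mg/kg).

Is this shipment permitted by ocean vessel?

With available-oxygen content 10 % by mass (> 8.5 % by mass), the oxygen-release tablets fall in Class 5.1.
Oral LD50 184.9 mg/kg meets the Class 6.1 criterion (Toxic), so the rodenticide bait is Class 6.1.
Fumigant tablets: oral LD50 116 mg/kg ≤ 200 mg/kg → Class 6.1 (Toxic).
Total Class 6.1: 97 g + (three 0.8 oz packs = 68.16 g) = 165.16 g.
165.16 g is within the ocean vessel limit of 200 g for Class 6.1.
Class 5.1 quantity: two 14.1 oz packs = 800.88 g.
800.88 g ≤ 1 kg (ocean vessel limit, Class 5.1) — within limit.
Class 6.1 and Class 5.1 may not share an outer package.

No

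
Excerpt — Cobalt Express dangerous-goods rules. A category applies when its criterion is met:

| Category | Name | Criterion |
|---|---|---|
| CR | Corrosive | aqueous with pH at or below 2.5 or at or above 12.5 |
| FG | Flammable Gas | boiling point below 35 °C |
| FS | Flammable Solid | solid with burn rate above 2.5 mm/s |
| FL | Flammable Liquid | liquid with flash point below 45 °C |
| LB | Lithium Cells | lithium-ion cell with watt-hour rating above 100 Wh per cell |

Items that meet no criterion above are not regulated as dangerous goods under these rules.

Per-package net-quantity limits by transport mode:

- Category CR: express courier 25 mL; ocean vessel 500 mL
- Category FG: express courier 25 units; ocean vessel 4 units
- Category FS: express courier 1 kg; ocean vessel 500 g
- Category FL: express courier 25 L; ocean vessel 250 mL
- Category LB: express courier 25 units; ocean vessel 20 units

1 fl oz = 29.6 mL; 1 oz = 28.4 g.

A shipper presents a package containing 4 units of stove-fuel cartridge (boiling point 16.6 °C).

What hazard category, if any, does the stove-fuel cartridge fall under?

Category FG

With boiling point 16.6 °C (< 35 °C), the stove-fuel cartridge falls in Category FG.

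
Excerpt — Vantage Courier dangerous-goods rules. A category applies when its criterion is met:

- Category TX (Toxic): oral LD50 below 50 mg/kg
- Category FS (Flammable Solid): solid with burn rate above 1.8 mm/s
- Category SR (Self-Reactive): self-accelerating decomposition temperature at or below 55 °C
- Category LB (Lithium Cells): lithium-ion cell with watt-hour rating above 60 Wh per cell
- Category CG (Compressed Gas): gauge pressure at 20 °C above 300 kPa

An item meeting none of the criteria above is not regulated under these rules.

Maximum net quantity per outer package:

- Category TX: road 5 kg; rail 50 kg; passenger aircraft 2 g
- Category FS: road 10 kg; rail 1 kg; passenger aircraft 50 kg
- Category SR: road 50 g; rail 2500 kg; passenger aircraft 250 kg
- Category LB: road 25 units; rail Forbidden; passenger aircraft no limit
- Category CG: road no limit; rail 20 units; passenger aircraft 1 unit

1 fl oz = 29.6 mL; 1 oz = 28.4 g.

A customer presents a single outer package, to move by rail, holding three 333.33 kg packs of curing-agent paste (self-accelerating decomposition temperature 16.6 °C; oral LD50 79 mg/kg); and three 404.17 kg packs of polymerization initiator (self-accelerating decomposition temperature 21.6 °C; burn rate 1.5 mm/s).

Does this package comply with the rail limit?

The curing-agent paste has self-accelerating decomposition temperature 16.6 °C, which is ≤ 55 °C, so it is Category SR (Self-Reactive).
Self-accelerating decomposition temperature 21.6 °C meets the Category SR criterion (Self-Reactive), so the polymerization initiator is Category SR.
Total Category SR: (three 333.33 kg packs = 999.99 kg) + (three 404.17 kg packs = 1212.51 kg) = 2212.5 kg.
2212.5 kg is within the rail limit of 2500 kg for Category SR.

Yes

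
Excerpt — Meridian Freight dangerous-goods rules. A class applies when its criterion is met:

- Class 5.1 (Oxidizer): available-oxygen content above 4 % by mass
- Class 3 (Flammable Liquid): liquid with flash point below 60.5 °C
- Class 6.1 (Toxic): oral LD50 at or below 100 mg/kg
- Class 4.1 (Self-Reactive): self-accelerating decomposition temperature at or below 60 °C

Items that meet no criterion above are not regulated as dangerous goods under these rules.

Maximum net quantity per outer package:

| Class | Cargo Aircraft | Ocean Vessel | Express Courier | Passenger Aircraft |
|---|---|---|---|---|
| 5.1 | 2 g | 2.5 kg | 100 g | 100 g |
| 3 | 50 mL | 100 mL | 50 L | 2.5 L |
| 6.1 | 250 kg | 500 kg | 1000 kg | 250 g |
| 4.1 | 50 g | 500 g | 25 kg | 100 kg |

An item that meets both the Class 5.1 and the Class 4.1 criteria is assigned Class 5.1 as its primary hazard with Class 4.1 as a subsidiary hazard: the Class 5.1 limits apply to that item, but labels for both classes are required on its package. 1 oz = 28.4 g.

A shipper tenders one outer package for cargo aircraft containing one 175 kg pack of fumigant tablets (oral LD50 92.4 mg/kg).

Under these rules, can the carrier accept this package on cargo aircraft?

Yes

Oral LD50 92.4 mg/kg meets the Class 6.1 criterion (Toxic), so the fumigant tablets are Class 6.1.
Class 6.1 quantity: 175 kg.
That is within the Class 6.1 cargo aircraft limit of 250 kg.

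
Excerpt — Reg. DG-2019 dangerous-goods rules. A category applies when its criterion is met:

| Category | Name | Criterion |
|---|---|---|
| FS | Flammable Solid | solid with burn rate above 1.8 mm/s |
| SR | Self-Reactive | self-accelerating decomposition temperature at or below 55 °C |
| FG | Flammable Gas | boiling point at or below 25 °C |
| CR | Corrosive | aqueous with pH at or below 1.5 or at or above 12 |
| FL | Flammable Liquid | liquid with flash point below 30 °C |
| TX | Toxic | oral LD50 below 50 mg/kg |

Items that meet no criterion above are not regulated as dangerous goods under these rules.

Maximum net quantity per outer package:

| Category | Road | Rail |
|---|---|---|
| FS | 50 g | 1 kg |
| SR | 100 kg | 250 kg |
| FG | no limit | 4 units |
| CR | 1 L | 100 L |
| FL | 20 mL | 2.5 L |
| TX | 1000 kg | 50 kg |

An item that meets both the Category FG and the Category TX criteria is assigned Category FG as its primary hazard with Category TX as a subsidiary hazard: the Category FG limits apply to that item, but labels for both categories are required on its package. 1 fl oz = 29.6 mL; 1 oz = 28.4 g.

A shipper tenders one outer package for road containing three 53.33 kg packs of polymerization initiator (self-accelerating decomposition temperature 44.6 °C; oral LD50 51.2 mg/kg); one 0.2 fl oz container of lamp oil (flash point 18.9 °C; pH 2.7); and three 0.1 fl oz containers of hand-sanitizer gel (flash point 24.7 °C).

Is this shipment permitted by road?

No

The polymerization initiator has self-accelerating decomposition temperature 44.6 °C, which is ≤ 55 °C, so it is Category SR (Self-Reactive).
The lamp oil has flash point 18.9 °C, which is < 30 °C, so it is Category FL (Flammable Liquid).
With flash point 24.7 °C (< 30 °C), the hand-sanitizer gel falls in Category FL.
Category SR quantity: three 53.33 kg packs = 159.99 kg.
159.99 kg exceeds the road limit of 100 kg for Category SR.
Category FL net quantity: (one 0.2 fl oz container = 5.92 mL) + (three 0.1 fl oz containers = 8.88 mL) = 14.8 mL.
14.8 mL ≤ 20 mL (road limit, Category FL) — within limit.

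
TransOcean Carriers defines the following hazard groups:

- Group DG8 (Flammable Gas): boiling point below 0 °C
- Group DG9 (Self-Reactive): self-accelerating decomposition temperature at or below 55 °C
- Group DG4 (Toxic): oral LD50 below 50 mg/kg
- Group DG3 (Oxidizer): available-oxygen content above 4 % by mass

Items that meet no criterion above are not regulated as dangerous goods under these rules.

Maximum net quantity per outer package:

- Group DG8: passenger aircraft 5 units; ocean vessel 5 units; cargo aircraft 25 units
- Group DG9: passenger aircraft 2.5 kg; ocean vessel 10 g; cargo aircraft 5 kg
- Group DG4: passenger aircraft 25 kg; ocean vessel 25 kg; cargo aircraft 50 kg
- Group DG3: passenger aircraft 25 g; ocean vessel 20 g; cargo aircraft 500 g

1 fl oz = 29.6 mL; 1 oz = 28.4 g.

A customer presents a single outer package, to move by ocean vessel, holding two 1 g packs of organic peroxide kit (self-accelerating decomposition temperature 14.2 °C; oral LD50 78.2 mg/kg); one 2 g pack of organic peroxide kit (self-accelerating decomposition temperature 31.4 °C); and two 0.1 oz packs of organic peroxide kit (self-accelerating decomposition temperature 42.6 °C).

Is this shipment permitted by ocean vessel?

Self-accelerating decomposition temperature 14.2 °C meets the Group DG9 criterion (Self-Reactive), so the organic peroxide kit is Group DG9.
Organic peroxide kit: self-accelerating decomposition temperature 31.4 °C ≤ 55 °C → Group DG9 (Self-Reactive).
With self-accelerating decomposition temperature 42.6 °C (≤ 55 °C), the organic peroxide kit falls in Group DG9.
Group DG9 net quantity: (two 1 g packs = 2 g) + 2 g + (two 0.1 oz packs = 5.68 g) = 9.68 g.
9.68 g is within the ocean vessel limit of 10 g for Group DG9.

Yes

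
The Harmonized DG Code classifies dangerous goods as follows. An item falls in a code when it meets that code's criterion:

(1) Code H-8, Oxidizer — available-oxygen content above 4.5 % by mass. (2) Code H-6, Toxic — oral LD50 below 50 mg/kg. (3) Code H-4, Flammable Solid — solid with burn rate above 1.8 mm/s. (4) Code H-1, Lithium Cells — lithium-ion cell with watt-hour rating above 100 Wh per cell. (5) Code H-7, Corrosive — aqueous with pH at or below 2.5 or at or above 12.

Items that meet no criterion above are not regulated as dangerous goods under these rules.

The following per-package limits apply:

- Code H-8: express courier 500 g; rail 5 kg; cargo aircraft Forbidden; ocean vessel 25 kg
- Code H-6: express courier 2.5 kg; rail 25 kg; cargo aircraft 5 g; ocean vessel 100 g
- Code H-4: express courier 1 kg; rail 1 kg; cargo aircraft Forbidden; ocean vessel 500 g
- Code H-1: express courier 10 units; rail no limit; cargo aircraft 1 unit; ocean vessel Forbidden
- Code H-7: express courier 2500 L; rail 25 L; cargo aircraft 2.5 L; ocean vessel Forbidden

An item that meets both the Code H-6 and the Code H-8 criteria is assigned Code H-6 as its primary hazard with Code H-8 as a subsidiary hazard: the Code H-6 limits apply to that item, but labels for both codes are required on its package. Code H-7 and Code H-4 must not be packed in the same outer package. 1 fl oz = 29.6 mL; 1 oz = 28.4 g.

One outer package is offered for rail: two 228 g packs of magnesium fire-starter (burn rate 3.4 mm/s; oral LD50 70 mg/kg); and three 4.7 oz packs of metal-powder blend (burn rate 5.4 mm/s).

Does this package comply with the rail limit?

Magnesium fire-starter: burn rate 3.4 mm/s > 1.8 mm/s → Code H-4 (Flammable Solid).
Burn rate 5.4 mm/s meets the Code H-4 criterion (Flammable Solid), so the metal-powder blend is Code H-4.
Total Code H-4: (two 228 g packs = 456 g) + (three 4.7 oz packs = 400.44 g) = 856.44 g.
856.44 g is within the rail limit of 1 kg for Code H-4.

Yes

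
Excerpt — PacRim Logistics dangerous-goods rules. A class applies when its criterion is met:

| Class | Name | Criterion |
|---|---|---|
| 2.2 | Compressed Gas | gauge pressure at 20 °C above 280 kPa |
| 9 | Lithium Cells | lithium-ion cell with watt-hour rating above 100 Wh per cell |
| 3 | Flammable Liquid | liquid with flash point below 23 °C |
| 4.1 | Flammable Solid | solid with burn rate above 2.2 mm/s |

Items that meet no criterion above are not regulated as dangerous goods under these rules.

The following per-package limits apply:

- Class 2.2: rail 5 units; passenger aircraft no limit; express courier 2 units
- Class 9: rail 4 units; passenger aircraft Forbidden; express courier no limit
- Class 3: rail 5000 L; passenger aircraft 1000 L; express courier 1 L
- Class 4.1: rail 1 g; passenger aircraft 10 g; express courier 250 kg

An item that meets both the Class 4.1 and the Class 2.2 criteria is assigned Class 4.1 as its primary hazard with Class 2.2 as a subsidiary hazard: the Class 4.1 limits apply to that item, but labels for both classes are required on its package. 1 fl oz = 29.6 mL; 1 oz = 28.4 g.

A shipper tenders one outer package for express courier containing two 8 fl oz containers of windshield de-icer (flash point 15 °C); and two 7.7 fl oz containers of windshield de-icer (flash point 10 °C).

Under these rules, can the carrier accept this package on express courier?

Yes

With flash point 15 °C (< 23 °C), the windshield de-icer falls in Class 3.
Flash point 10 °C meets the Class 3 criterion (Flammable Liquid), so the windshield de-icer is Class 3.
Total Class 3: (two 8 fl oz containers = 473.6 mL) + (two 7.7 fl oz containers = 455.84 mL) = 929.44 mL.
929.44 mL is within the express courier limit of 1 L for Class 3.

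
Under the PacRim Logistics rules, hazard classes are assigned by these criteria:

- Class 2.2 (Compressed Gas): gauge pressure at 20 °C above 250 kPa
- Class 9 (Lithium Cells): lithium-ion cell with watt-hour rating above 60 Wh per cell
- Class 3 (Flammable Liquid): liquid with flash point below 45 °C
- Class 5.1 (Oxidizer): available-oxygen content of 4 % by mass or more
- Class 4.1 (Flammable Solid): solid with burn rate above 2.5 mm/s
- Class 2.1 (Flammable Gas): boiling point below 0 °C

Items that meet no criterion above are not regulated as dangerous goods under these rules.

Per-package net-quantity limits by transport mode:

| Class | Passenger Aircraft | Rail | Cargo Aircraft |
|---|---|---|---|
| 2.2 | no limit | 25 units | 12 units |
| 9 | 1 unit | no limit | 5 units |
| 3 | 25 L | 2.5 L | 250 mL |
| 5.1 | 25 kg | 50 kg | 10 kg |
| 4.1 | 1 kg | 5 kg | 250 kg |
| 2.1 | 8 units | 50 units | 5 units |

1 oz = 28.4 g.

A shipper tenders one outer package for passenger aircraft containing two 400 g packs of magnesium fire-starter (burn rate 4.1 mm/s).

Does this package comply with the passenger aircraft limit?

Yes

The magnesium fire-starter has burn rate 4.1 mm/s, which is > 2.5 mm/s, so it is Class 4.1 (Flammable Solid).
Class 4.1 quantity: two 400 g packs = 800 g.
800 g is within the passenger aircraft limit of 1 kg for Class 4.1.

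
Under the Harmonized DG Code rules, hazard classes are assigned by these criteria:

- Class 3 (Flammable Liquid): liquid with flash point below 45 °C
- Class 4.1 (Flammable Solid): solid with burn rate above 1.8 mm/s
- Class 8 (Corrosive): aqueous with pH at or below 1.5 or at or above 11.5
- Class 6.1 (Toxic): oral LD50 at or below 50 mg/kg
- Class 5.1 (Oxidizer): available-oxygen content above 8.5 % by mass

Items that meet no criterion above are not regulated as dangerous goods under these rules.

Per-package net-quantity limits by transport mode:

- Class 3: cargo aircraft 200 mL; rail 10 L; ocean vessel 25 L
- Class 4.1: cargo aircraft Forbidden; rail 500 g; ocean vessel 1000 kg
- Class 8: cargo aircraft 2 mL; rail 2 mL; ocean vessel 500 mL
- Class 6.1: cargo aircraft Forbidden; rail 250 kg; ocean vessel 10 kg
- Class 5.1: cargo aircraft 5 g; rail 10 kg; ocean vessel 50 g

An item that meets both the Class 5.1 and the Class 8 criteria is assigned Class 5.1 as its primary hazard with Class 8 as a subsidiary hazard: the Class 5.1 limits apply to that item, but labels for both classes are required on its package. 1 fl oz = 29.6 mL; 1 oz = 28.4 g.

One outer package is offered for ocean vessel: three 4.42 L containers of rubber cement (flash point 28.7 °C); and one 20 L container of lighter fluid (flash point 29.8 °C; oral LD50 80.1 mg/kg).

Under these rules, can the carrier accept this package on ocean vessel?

Flash point 28.7 °C meets the Class 3 criterion (Flammable Liquid), so the rubber cement is Class 3.
The lighter fluid has flash point 29.8 °C, which is < 45 °C, so it is Class 3 (Flammable Liquid).
Total Class 3: (three 4.42 L containers = 13.26 L) + 20 L = 33.26 L.
That exceeds the Class 3 ocean vessel limit of 25 L.

No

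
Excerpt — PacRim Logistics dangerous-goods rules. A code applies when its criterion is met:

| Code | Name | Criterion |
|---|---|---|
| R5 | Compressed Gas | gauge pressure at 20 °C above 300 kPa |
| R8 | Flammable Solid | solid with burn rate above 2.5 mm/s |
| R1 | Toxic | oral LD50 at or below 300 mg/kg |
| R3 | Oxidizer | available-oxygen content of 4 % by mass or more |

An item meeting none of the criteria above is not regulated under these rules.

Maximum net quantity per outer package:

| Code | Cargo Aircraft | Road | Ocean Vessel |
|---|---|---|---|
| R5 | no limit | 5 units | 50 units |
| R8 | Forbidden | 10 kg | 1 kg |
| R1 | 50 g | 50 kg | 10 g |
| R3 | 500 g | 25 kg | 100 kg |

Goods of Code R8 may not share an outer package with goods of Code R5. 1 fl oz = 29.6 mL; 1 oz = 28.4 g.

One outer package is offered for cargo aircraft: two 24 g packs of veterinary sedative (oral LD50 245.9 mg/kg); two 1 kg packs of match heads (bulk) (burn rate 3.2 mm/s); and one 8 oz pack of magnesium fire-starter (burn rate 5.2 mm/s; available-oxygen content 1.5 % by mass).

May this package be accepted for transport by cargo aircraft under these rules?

The veterinary sedative has oral LD50 245.9 mg/kg, which is ≤ 300 mg/kg, so it is Code R1 (Toxic).
Match heads (bulk): burn rate 3.2 mm/s > 2.5 mm/s → Code R8 (Flammable Solid).
With burn rate 5.2 mm/s (> 2.5 mm/s), the magnesium fire-starter falls in Code R8.
Code R8 net quantity: (two 1 kg packs = 2 kg) + (one 8 oz pack = 227.2 g) = 2227.2 g.
By cargo aircraft, Code R8 is Forbidden regardless of quantity.
Code R1 quantity: two 24 g packs = 48 g.
48 g ≤ 50 g (cargo aircraft limit, Code R1) — within limit.
The segregation rule (Code R8 with Code R5) does not apply to Code R8 with Code R1.

No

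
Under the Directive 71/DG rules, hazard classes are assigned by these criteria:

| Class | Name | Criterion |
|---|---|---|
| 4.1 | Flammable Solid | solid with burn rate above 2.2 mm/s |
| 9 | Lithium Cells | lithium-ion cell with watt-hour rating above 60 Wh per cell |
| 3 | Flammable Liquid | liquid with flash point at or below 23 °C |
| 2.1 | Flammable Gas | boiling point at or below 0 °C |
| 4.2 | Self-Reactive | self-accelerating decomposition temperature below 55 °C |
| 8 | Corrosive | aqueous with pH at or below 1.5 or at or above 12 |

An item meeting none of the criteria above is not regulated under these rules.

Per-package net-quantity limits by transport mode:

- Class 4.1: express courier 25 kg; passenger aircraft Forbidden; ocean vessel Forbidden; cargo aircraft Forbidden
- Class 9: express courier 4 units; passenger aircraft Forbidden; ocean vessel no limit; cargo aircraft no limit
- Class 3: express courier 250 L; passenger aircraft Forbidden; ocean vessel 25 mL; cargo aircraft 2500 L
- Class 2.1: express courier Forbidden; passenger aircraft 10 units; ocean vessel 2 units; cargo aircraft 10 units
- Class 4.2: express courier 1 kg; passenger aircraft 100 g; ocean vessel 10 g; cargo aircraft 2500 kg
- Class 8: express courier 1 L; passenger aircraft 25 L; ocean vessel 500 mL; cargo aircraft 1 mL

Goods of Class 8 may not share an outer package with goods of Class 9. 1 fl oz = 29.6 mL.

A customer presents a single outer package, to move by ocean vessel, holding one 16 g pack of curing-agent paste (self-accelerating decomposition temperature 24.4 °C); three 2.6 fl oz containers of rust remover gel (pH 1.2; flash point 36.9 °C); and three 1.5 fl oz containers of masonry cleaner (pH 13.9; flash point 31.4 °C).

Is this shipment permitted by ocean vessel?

No

The curing-agent paste has self-accelerating decomposition temperature 24.4 °C, which is < 55 °C, so it is Class 4.2 (Self-Reactive).
pH 1.2 meets the Class 8 criterion (Corrosive), so the rust remover gel is Class 8.
pH 13.9 meets the Class 8 criterion (Corrosive), so the masonry cleaner is Class 8.
Total Class 8: (three 2.6 fl oz containers = 230.88 mL) + (three 1.5 fl oz containers = 133.2 mL) = 364.08 mL.
364.08 mL ≤ 500 mL (ocean vessel limit, Class 8) — within limit.
Class 4.2 quantity: 16 g.
16 g > 10 g (ocean vessel limit, Class 4.2) — over the limit.
The segregation rule (Class 8 with Class 9) does not apply to Class 8 with Class 4.2.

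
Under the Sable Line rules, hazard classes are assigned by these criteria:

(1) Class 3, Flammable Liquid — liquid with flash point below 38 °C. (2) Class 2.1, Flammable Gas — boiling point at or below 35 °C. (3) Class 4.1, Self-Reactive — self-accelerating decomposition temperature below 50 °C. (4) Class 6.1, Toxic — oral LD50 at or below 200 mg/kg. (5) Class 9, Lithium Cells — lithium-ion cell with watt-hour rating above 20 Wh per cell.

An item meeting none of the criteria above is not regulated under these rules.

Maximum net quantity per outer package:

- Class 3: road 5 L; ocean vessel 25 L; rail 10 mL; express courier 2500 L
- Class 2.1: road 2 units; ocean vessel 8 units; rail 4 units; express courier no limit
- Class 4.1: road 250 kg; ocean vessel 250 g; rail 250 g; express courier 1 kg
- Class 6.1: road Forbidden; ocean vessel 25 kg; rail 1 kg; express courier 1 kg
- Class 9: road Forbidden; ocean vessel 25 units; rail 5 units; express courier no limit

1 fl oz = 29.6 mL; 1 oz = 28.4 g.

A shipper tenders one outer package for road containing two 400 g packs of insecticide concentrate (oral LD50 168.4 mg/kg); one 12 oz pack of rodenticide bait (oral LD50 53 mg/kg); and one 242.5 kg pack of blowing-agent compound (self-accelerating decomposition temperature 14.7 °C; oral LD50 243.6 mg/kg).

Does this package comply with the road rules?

The insecticide concentrate has oral LD50 168.4 mg/kg, which is ≤ 200 mg/kg, so it is Class 6.1 (Toxic).
Oral LD50 53 mg/kg meets the Class 6.1 criterion (Toxic), so the rodenticide bait is Class 6.1.
Self-accelerating decomposition temperature 14.7 °C meets the Class 4.1 criterion (Self-Reactive), so the blowing-agent compound is Class 4.1.
Total Class 6.1: (two 400 g packs = 800 g) + (one 12 oz pack = 340.8 g) = 1140.8 g.
Class 6.1 is Forbidden by road.
Class 4.1 quantity: 242.5 kg.
242.5 kg ≤ 250 kg (road limit, Class 4.1) — within limit.

No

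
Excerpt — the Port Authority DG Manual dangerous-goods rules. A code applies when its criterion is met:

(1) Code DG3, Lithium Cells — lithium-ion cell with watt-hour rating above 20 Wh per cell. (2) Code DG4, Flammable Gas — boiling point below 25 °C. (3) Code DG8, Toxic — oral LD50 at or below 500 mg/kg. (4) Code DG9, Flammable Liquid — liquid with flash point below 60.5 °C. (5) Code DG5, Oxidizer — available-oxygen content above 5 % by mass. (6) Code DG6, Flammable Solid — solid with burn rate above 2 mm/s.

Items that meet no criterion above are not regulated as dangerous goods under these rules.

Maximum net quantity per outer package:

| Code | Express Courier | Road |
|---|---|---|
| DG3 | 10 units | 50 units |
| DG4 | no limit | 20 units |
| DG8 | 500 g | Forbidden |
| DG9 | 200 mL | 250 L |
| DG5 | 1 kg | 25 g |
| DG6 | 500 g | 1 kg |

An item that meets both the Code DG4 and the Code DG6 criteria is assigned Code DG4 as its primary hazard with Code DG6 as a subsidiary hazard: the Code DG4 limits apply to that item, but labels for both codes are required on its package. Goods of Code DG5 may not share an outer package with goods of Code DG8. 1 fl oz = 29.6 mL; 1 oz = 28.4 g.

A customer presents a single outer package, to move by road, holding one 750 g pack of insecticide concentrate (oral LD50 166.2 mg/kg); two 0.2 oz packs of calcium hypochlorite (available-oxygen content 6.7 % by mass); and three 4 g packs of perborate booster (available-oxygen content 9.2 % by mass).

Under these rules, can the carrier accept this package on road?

No

Oral LD50 166.2 mg/kg meets the Code DG8 criterion (Toxic), so the insecticide concentrate is Code DG8.
Calcium hypochlorite: available-oxygen content 6.7 % by mass > 5 % by mass → Code DG5 (Oxidizer).
The perborate booster has available-oxygen content 9.2 % by mass, which is > 5 % by mass, so it is Code DG5 (Oxidizer).
Total Code DG5: (two 0.2 oz packs = 11.36 g) + (three 4 g packs = 12 g) = 23.36 g.
23.36 g is within the road limit of 25 g for Code DG5.
Code DG8 quantity: 750 g.
Code DG8 is Forbidden by road.
Code DG5 and Code DG8 may not share an outer package.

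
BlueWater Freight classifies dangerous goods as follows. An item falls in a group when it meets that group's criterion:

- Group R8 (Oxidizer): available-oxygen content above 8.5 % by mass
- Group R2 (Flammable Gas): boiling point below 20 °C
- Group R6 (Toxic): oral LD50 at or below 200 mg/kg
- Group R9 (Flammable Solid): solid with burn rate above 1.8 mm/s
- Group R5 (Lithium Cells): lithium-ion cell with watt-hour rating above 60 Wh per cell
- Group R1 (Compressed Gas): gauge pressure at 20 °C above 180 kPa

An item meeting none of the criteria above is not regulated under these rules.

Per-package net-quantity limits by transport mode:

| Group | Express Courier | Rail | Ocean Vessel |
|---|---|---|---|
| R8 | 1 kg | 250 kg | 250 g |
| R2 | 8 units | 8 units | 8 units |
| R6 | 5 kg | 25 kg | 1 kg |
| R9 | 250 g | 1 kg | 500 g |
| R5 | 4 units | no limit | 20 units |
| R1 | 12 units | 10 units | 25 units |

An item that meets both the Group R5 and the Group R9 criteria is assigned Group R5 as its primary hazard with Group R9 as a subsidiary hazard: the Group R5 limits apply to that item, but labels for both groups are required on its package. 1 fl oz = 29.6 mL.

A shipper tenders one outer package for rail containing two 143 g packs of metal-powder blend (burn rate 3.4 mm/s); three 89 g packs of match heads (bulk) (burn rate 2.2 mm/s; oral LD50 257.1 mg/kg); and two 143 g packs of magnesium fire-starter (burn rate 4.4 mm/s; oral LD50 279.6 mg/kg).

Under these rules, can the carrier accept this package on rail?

Yes

With burn rate 3.4 mm/s (> 1.8 mm/s), the metal-powder blend falls in Group R9.
With burn rate 2.2 mm/s (> 1.8 mm/s), the match heads (bulk) fall in Group R9.
With burn rate 4.4 mm/s (> 1.8 mm/s), the magnesium fire-starter falls in Group R9.
Group R9 net quantity: (two 143 g packs = 286 g) + (three 89 g packs = 267 g) + (two 143 g packs = 286 g) = 839 g.
839 g is within the rail limit of 1 kg for Group R9.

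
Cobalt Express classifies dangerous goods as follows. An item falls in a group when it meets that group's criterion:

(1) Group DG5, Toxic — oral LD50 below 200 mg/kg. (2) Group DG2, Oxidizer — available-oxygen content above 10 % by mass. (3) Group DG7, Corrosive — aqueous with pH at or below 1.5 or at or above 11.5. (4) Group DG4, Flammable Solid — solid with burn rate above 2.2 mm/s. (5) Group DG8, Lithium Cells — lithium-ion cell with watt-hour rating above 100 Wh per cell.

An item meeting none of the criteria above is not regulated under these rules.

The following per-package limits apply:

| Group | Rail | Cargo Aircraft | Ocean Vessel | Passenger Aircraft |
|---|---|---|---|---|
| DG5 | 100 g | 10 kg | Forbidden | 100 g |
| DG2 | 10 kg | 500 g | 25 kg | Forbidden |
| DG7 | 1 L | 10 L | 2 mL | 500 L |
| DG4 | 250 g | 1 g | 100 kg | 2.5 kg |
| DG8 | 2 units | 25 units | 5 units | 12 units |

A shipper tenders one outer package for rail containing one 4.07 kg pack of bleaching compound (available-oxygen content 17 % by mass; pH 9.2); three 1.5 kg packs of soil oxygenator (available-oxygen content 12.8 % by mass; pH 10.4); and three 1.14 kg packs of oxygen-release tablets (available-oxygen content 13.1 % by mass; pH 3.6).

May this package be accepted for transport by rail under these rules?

The bleaching compound has available-oxygen content 17 % by mass, which is > 10 % by mass, so it is Group DG2 (Oxidizer).
Available-oxygen content 12.8 % by mass meets the Group DG2 criterion (Oxidizer), so the soil oxygenator is Group DG2.
The oxygen-release tablets have available-oxygen content 13.1 % by mass, which is > 10 % by mass, so they are Group DG2 (Oxidizer).
Total Group DG2: 4.07 kg + (three 1.5 kg packs = 4.5 kg) + (three 1.14 kg packs = 3.42 kg) = 11.99 kg.
That exceeds the Group DG2 rail limit of 10 kg.

No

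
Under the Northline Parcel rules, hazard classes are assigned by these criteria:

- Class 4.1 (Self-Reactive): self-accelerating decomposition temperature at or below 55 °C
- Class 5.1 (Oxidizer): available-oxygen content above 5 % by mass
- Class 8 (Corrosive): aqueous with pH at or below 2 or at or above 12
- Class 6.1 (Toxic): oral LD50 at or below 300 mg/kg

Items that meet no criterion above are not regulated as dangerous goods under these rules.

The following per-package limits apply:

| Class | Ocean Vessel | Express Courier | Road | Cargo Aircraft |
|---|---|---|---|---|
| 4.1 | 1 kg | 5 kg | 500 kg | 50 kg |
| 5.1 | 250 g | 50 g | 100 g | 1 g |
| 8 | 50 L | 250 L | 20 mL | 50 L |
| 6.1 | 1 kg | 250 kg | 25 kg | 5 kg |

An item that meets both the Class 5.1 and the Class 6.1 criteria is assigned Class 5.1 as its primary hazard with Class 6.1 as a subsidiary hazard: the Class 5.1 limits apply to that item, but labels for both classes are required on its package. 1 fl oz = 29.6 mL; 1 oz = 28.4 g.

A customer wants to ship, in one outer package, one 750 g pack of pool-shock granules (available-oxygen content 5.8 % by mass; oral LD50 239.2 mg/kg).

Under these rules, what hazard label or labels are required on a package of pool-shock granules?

Class 5.1 and 6.1

Pool-shock granules: available-oxygen content 5.8 % by mass > 5 % by mass → Class 5.1 (Oxidizer).
Oral LD50 239.2 mg/kg meets the Class 6.1 criterion (Toxic), so the pool-shock granules are Class 6.1.
By the precedence rule Class 5.1 is primary and Class 6.1 is subsidiary, and that rule requires both labels on the package.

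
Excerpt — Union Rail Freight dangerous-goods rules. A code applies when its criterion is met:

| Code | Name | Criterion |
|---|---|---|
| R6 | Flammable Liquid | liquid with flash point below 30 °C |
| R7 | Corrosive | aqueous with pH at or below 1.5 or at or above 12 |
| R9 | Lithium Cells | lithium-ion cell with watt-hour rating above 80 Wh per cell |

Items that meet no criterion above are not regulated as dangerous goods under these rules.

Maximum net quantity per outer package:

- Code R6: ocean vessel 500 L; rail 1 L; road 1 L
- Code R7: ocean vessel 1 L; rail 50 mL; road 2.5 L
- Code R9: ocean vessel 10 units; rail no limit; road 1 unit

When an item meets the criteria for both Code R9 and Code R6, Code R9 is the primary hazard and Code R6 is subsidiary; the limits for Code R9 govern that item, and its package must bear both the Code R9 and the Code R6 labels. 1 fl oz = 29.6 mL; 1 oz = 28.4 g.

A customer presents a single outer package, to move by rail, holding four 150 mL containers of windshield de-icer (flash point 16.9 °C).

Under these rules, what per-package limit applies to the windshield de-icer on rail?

The windshield de-icer has flash point 16.9 °C, which is < 30 °C, so it is Code R6 (Flammable Liquid).
The rail limit for Code R6 is 1 L.

1 L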